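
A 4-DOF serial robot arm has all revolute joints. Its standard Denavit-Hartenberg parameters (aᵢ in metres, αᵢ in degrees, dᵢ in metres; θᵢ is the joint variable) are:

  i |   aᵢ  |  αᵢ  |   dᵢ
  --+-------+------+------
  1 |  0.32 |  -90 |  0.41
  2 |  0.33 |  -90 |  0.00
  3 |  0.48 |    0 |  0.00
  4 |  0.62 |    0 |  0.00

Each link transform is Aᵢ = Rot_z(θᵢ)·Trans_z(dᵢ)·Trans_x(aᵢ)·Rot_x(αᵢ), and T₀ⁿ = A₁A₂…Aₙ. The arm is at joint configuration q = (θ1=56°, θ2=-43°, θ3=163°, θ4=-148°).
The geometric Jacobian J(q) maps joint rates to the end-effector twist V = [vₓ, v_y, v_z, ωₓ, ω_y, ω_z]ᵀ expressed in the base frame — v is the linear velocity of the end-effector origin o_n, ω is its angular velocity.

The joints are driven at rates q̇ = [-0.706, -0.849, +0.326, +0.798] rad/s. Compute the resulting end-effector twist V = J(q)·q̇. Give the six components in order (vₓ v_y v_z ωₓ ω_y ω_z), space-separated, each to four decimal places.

o_n = [0.6205, 0.3820, 0.7304]
J₁: ẑ×o_n = [-0.3820, 0.6205, 0.0000], ω = ẑ
J2: z=[-0.8290, 0.5592, 0.0000] o=[0.1789, 0.2653, 0.4100] → [0.1792, 0.2657, -0.3436, -0.8290, 0.5592, 0.0000]
J3: z=[0.3814, 0.5654, -0.7314] o=[0.3139, 0.4654, 0.6351] → [-0.0071, -0.2606, -0.2051, 0.3814, 0.5654, -0.7314]
J4: z=[0.3814, 0.5654, -0.7314] o=[0.2425, 0.1086, 0.3220] → [0.4309, -0.4322, -0.1094, 0.3814, 0.5654, -0.7314]
V = J·q̇ = [0.4591, -1.0934, 0.1375, 1.1325, 0.1608, -1.5280]

0.4591 -1.0934 0.1375 1.1325 0.1608 -1.5280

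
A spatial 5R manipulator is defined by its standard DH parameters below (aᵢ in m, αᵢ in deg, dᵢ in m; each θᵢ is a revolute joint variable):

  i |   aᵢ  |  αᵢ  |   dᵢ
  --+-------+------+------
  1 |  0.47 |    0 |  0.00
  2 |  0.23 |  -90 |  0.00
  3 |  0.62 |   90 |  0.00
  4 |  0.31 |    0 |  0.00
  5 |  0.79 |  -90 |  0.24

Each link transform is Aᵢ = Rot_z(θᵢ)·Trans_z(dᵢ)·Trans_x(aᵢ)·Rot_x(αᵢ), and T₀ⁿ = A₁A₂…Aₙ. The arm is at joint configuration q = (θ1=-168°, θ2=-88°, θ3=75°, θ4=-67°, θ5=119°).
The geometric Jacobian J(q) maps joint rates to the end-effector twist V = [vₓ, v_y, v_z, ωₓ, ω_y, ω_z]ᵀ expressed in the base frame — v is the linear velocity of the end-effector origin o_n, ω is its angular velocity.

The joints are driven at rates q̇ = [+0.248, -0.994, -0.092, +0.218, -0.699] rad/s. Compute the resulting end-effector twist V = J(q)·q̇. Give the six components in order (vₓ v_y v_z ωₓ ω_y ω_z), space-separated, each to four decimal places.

o_n = [-0.9755, 0.5771, -1.1236]
J₁: ẑ×o_n = [-0.5771, -0.9755, 0.0000], ω = ẑ
J2: z=[0.0000, 0.0000, 1.0000] o=[-0.4597, -0.0977, 0.0000] → [-0.6748, -0.5157, 0.0000, 0.0000, 0.0000, 1.0000]
J3: z=[-0.9703, -0.2419, 0.0000] o=[-0.5154, 0.1254, 0.0000] → [0.2718, -1.0902, -0.5495, -0.9703, -0.2419, 0.0000]
J4: z=[-0.2337, 0.9372, 0.2588] o=[-0.5542, 0.2812, -0.5989] → [-0.5683, -0.2316, 0.3257, -0.2337, 0.9372, 0.2588]
J5: z=[-0.2337, 0.9372, 0.2588] o=[-0.2849, 0.3806, -0.7159] → [-0.4329, -0.2740, 0.6013, -0.2337, 0.9372, 0.2588]
V = J·q̇ = [0.6814, 0.5121, -0.2988, 0.2017, -0.4286, -0.8705]

0.6814 0.5121 -0.2988 0.2017 -0.4286 -0.8705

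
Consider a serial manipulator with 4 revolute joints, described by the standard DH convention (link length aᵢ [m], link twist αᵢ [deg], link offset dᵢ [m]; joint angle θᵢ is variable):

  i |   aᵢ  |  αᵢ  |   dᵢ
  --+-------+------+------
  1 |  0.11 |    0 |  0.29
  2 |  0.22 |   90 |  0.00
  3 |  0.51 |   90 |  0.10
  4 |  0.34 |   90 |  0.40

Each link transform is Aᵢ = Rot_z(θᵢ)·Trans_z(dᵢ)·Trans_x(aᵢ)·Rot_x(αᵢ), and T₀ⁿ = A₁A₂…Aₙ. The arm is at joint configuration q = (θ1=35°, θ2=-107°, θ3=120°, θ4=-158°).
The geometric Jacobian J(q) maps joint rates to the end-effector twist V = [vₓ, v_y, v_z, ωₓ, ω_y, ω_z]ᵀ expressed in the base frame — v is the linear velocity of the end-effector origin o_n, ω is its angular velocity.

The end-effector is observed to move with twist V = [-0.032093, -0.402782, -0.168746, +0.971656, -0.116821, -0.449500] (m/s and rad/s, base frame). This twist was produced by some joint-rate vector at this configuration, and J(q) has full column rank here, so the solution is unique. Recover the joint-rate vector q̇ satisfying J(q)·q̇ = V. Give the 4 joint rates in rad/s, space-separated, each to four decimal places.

o_n = [0.2611, -0.3745, 0.6587]
J₁: ẑ×o_n = [0.3745, 0.2611, -0.0000], ω = ẑ
J2: z=[0.0000, 0.0000, 1.0000] o=[0.0901, 0.0631, 0.2900] → [0.4376, 0.1710, -0.0000, 0.0000, 0.0000, 1.0000]
J3: z=[-0.9511, -0.3090, 0.0000] o=[0.1581, -0.1461, 0.2900] → [-0.1139, 0.3506, 0.2490, -0.9511, -0.3090, 0.0000]
J4: z=[0.2676, -0.8236, 0.5000] o=[-0.0158, 0.0655, 0.7317] → [0.2801, 0.1580, 0.1103, 0.2676, -0.8236, 0.5000]
q̇ = J⁺·V = [-0.5440, -0.1430, -0.8880, 0.4750]

-0.5440 -0.1430 -0.8880 0.4750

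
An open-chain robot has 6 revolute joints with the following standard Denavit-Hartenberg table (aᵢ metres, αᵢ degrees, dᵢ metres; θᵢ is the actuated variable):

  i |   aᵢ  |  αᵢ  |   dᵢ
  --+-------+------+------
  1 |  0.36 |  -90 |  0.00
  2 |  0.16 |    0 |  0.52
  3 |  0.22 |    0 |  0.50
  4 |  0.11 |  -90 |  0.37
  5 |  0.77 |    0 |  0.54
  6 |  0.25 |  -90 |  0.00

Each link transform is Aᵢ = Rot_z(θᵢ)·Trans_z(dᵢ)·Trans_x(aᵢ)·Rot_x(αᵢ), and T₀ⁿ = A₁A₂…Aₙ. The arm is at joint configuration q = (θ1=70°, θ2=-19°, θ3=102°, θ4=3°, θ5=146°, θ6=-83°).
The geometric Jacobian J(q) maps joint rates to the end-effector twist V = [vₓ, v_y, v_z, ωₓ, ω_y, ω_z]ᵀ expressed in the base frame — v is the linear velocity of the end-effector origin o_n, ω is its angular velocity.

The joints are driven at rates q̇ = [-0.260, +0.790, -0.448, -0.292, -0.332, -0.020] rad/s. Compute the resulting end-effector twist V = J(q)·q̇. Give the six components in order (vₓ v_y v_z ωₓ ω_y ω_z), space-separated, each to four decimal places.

o_n = [-0.7023, 0.2242, 0.2099]
J₁: ẑ×o_n = [-0.2242, -0.7023, 0.0000], ω = ẑ
J2: z=[-0.9397, 0.3420, 0.0000] o=[0.1231, 0.3383, 0.0000] → [0.0718, 0.1973, 0.3895, -0.9397, 0.3420, 0.0000]
J3: z=[-0.9397, 0.3420, 0.0000] o=[-0.3138, 0.6583, 0.0521] → [0.0540, 0.1483, 0.5408, -0.9397, 0.3420, 0.0000]
J4: z=[-0.9397, 0.3420, 0.0000] o=[-0.7744, 0.8545, -0.1663] → [0.1287, 0.3535, 0.5676, -0.9397, 0.3420, 0.0000]
J5: z=[-0.3412, -0.9374, -0.0698] o=[-1.1195, 0.9883, -0.2760] → [-0.5088, 0.1367, 0.6517, -0.3412, -0.9374, -0.0698]
J6: z=[-0.3412, -0.9374, -0.0698] o=[-0.9144, 0.2930, 0.3231] → [0.1013, -0.0534, 0.2222, -0.3412, -0.9374, -0.0698]
V = J·q̇ = [0.2202, 0.1245, -0.3211, 0.0731, 0.3471, -0.2354]

0.2202 0.1245 -0.3211 0.0731 0.3471 -0.2354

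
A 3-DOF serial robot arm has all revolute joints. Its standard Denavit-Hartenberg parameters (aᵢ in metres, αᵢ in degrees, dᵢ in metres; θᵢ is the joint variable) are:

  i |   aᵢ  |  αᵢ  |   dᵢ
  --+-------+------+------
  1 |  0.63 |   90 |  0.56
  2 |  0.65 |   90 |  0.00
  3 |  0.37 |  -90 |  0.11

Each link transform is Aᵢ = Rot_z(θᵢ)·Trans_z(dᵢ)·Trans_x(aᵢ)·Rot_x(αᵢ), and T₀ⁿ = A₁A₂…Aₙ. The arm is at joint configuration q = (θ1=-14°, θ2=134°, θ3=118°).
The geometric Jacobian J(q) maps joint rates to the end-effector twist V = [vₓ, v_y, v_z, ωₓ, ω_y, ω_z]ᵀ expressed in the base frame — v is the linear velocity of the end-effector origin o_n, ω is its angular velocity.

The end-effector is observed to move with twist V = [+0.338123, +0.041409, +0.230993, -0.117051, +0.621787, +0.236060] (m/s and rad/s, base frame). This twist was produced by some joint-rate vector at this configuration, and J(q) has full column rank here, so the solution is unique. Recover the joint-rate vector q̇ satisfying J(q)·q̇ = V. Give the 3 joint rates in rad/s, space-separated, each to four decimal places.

o_n = [0.2880, -0.4085, 0.9790]
J₁: ẑ×o_n = [0.4085, 0.2880, -0.0000], ω = ẑ
J2: z=[-0.2419, -0.9703, 0.0000] o=[0.6113, -0.1524, 0.5600] → [-0.4066, 0.1014, -0.2517, -0.2419, -0.9703, 0.0000]
J3: z=[0.6980, -0.1740, 0.6947] o=[0.1732, -0.0432, 1.0276] → [0.2622, 0.1136, -0.2350, 0.6980, -0.1740, 0.6947]
q̇ = J⁺·V = [0.4910, -0.5750, -0.3670]

0.4910 -0.5750 -0.3670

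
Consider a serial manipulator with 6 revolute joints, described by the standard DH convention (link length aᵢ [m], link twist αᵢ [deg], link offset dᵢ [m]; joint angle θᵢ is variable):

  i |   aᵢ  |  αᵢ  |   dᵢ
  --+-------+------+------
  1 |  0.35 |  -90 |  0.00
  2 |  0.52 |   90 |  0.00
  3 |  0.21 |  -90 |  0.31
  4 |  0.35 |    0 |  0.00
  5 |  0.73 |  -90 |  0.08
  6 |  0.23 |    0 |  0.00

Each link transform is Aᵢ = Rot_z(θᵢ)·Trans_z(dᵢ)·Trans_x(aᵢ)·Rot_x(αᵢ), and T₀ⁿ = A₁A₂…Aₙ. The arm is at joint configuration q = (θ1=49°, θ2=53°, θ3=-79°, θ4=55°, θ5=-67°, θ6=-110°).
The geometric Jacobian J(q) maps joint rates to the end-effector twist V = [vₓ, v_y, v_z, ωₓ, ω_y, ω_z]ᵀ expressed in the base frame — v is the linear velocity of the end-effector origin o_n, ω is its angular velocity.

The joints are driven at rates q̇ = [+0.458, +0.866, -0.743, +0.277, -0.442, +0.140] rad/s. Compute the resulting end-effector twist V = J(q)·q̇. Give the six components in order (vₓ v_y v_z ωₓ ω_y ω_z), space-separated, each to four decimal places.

o_n = [1.4455, 0.1811, -0.7116]
J₁: ẑ×o_n = [-0.1811, 1.4455, 0.0000], ω = ẑ
J2: z=[-0.7547, 0.6561, 0.0000] o=[0.2296, 0.2641, 0.0000] → [-0.4669, -0.5371, -0.7350, -0.7547, 0.6561, 0.0000]
J3: z=[0.5240, 0.6027, 0.6018] o=[0.4349, 0.5003, -0.4153] → [0.0135, 0.7634, -0.7764, 0.5240, 0.6027, 0.6018]
J4: z=[0.2436, 0.5710, -0.7840] o=[0.7688, 0.5701, -0.2607] → [-0.5625, -0.4207, -0.4812, 0.2436, 0.5710, -0.7840]
J5: z=[0.2436, 0.5710, -0.7840] o=[0.7824, 0.2854, -0.4639] → [-0.2233, -0.4595, -0.4041, 0.2436, 0.5710, -0.7840]
J6: z=[-0.3428, -0.7054, -0.6203] o=[1.4642, 0.0246, -0.5441] → [0.2152, -0.0458, -0.0668, -0.3428, -0.7054, -0.6203]
V = J·q̇ = [-0.5243, -0.2901, -0.0237, -1.1311, -0.0727, 0.0534]

-0.5243 -0.2901 -0.0237 -1.1311 -0.0727 0.0534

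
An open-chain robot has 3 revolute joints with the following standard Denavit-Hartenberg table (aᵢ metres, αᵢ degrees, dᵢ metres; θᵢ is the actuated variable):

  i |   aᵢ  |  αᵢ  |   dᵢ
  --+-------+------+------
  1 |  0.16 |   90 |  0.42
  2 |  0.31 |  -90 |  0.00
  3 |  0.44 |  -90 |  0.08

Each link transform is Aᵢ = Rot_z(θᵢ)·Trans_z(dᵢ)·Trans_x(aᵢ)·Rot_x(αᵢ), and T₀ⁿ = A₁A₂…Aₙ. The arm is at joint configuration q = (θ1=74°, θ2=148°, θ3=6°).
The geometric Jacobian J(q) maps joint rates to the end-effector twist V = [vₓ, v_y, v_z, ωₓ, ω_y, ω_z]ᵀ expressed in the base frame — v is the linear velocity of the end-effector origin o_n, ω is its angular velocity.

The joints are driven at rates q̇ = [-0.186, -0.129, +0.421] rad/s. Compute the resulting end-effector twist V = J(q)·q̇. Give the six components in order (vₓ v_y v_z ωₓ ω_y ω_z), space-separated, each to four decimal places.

o_n = [-0.1865, -0.4837, 0.7483]
J₁: ẑ×o_n = [0.4837, -0.1865, 0.0000], ω = ẑ
J2: z=[0.9613, -0.2756, 0.0000] o=[0.0441, 0.1538, 0.4200] → [-0.0905, -0.3156, -0.6764, 0.9613, -0.2756, 0.0000]
J3: z=[-0.1461, -0.5094, -0.8480] o=[-0.0284, -0.0989, 0.5843] → [-0.4099, 0.1581, -0.0244, -0.1461, -0.5094, -0.8480]
V = J·q̇ = [-0.2509, 0.1420, 0.0770, -0.1855, -0.1789, -0.5430]

-0.2509 0.1420 0.0770 -0.1855 -0.1789 -0.5430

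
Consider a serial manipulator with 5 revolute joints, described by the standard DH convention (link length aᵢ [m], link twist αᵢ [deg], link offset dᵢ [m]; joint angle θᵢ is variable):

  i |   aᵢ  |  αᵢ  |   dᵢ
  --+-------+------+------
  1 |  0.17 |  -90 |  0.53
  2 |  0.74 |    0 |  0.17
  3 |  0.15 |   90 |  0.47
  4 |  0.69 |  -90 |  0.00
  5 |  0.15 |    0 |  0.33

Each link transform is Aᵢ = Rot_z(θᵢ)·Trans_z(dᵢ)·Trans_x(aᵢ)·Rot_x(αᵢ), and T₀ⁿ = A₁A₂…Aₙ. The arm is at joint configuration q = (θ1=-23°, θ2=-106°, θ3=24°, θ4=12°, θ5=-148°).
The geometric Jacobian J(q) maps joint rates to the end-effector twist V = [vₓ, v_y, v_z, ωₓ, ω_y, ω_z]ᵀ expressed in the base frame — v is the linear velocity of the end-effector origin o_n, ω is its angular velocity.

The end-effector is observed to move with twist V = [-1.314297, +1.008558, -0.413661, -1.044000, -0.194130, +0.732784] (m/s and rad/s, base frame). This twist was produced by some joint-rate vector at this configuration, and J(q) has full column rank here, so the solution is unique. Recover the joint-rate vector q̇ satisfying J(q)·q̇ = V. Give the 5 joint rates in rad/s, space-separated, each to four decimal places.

o_n = [0.3991, 1.0036, 1.8781]
J₁: ẑ×o_n = [-1.0036, 0.3991, 0.0000], ω = ẑ
J2: z=[0.3907, 0.9205, 0.0000] o=[0.1565, -0.0664, 0.5300] → [1.2410, -0.5268, 0.1947, 0.3907, 0.9205, 0.0000]
J3: z=[0.3907, 0.9205, 0.0000] o=[0.0352, 0.1698, 1.2413] → [0.5862, -0.2488, -0.0092, 0.3907, 0.9205, 0.0000]
J4: z=[-0.9115, 0.3869, 0.1392] o=[0.2380, 0.5942, 1.3899] → [0.1319, 0.4675, -0.4355, -0.9115, 0.3869, 0.1392]
J5: z=[0.3556, 0.9117, -0.2059] o=[0.3805, 0.6896, 2.0582] → [-0.0995, 0.0602, 0.0947, 0.3556, 0.9117, -0.2059]
q̇ = J⁺·V = [0.6720, -0.3190, -0.5640, 0.8850, 0.3030]

0.6720 -0.3190 -0.5640 0.8850 0.3030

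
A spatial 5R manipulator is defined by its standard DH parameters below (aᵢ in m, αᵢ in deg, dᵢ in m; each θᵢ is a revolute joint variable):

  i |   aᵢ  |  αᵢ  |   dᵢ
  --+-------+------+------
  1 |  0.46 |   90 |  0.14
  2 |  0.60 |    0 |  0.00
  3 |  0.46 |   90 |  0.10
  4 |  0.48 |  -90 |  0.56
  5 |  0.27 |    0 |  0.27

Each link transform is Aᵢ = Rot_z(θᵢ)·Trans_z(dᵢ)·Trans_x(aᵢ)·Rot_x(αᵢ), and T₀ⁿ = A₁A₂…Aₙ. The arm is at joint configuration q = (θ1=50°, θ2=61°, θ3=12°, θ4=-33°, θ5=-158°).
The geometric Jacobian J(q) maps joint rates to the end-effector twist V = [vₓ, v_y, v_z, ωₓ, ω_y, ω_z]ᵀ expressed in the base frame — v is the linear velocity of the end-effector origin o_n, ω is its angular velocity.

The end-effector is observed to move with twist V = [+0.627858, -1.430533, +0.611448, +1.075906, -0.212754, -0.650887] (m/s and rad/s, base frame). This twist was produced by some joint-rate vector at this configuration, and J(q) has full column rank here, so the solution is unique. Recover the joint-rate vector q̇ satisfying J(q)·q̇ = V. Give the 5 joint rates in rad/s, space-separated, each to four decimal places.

o_n = [1.1936, 1.1092, 1.2362]
J₁: ẑ×o_n = [-1.1092, 1.1936, 0.0000], ω = ẑ
J2: z=[0.7660, -0.6428, 0.0000] o=[0.2957, 0.3524, 0.1400] → [-0.7046, -0.8397, 1.1569, 0.7660, -0.6428, 0.0000]
J3: z=[0.7660, -0.6428, 0.0000] o=[0.4827, 0.5752, 0.6648] → [-0.3673, -0.4377, 0.8661, 0.7660, -0.6428, 0.0000]
J4: z=[0.6147, 0.7326, -0.2924] o=[0.6457, 0.6140, 1.1047] → [0.2411, -0.2410, -0.0969, 0.6147, 0.7326, -0.2924]
J5: z=[0.7448, -0.4171, 0.5208] o=[0.8653, 1.2824, 1.3259] → [0.1276, 0.2378, 0.0079, 0.7448, -0.4171, 0.5208]
q̇ = J⁺·V = [-0.7860, 0.6830, -0.1590, 0.4660, 0.5210]

-0.7860 0.6830 -0.1590 0.4660 0.5210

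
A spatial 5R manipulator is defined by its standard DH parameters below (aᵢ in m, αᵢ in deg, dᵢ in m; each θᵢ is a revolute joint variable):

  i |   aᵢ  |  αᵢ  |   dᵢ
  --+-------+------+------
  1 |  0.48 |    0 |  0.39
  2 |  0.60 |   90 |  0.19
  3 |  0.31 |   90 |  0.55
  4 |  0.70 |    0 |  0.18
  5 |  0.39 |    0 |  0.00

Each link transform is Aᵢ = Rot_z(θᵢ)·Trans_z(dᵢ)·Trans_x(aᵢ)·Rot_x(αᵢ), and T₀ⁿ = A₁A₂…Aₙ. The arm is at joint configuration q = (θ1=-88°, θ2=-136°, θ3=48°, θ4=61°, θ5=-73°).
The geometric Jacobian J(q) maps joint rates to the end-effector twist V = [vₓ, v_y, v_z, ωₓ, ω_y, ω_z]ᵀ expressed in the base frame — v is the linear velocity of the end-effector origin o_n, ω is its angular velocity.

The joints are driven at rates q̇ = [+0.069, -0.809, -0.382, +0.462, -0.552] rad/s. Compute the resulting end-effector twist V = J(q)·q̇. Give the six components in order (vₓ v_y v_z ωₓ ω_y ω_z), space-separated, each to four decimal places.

o_n = [-0.2562, 1.2869, 1.2256]
J₁: ẑ×o_n = [-1.2869, -0.2562, 0.0000], ω = ẑ
J2: z=[0.0000, 0.0000, 1.0000] o=[0.0168, -0.4797, 0.3900] → [-1.7666, -0.2730, 0.0000, 0.0000, 0.0000, 1.0000]
J3: z=[0.6947, 0.7193, 0.0000] o=[-0.4149, -0.0629, 0.5800] → [0.4644, -0.4485, 0.8235, 0.6947, 0.7193, 0.0000]
J4: z=[-0.5346, 0.5162, -0.6691] o=[-0.1820, 0.4768, 0.8104] → [0.7564, 0.2716, -0.3947, -0.5346, 0.5162, -0.6691]
J5: z=[-0.5346, 0.5162, -0.6691] o=[-0.0163, 1.1679, 0.9421] → [0.2260, 0.3121, 0.0603, -0.5346, 0.5162, -0.6691]
V = J·q̇ = [1.3877, 0.3277, -0.5302, -0.2172, -0.3212, -0.6798]

1.3877 0.3277 -0.5302 -0.2172 -0.3212 -0.6798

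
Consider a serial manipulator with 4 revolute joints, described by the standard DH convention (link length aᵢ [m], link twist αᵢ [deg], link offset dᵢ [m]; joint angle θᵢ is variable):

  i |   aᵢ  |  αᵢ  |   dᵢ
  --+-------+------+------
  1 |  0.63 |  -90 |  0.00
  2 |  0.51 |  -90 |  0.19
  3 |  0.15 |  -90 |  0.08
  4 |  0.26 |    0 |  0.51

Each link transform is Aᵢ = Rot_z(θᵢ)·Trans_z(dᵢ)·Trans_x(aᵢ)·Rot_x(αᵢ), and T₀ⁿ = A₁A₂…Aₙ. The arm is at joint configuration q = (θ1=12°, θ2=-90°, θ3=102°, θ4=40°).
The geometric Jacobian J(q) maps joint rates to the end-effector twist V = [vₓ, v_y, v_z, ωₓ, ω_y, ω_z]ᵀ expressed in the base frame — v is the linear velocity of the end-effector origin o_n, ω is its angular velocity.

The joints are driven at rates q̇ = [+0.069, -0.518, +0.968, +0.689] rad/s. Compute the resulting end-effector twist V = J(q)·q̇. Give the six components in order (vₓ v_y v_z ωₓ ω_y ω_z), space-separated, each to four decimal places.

o_n = [0.5405, 0.0684, -0.0615]
J₁: ẑ×o_n = [-0.0684, 0.5405, 0.0000], ω = ẑ
J2: z=[-0.2079, 0.9781, 0.0000] o=[0.6162, 0.1310, 0.0000] → [-0.0601, -0.0128, 0.0871, -0.2079, 0.9781, 0.0000]
J3: z=[0.9781, 0.2079, -0.0000] o=[0.5767, 0.3168, 0.5100] → [-0.1188, 0.5590, -0.2355, 0.9781, 0.2079, -0.0000]
J4: z=[-0.0432, 0.2034, -0.9781] o=[0.6855, 0.1899, 0.4788] → [-0.2288, 0.1185, 0.0347, -0.0432, 0.2034, -0.9781]
V = J·q̇ = [-0.2462, 0.6666, -0.2492, 1.0248, -0.1653, -0.6049]

-0.2462 0.6666 -0.2492 1.0248 -0.1653 -0.6049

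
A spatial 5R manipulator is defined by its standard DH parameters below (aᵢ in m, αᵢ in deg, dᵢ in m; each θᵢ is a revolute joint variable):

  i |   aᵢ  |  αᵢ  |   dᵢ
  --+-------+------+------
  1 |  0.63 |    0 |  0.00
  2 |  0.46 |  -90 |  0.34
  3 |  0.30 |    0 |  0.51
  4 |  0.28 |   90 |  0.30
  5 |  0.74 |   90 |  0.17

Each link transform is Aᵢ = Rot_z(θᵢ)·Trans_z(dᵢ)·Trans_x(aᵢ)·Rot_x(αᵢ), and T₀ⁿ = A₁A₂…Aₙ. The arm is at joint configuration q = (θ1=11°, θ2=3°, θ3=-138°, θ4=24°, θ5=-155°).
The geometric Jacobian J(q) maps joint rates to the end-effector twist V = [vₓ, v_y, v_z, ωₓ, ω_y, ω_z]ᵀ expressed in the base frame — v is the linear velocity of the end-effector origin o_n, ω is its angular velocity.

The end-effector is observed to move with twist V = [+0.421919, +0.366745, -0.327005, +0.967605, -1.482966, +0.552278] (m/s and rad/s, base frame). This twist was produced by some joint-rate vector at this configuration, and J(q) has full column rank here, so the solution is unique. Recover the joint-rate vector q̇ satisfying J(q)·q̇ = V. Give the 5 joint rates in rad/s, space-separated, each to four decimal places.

-0.3860 0.6800 -0.6800 -0.9930 -0.6350

o_n = [0.7316, 0.6609, 0.1147]
J₁: ẑ×o_n = [-0.6609, 0.7316, 0.0000], ω = ẑ
J2: z=[0.0000, 0.0000, 1.0000] o=[0.6184, 0.1202, 0.0000] → [-0.5407, 0.1132, 0.0000, 0.0000, 0.0000, 1.0000]
J3: z=[-0.2419, 0.9703, 0.0000] o=[1.0648, 0.2315, 0.3400] → [-0.2186, -0.0545, 0.2193, -0.2419, 0.9703, 0.0000]
J4: z=[-0.2419, 0.9703, 0.0000] o=[0.7251, 0.6724, 0.5407] → [-0.4134, -0.1031, -0.0036, -0.2419, 0.9703, 0.0000]
J5: z=[-0.8864, -0.2210, -0.4067] o=[0.5420, 0.9359, 0.7965] → [0.0388, -0.6815, 0.2857, -0.8864, -0.2210, -0.4067]
q̇ = J⁺·V = [-0.3860, 0.6800, -0.6800, -0.9930, -0.6350]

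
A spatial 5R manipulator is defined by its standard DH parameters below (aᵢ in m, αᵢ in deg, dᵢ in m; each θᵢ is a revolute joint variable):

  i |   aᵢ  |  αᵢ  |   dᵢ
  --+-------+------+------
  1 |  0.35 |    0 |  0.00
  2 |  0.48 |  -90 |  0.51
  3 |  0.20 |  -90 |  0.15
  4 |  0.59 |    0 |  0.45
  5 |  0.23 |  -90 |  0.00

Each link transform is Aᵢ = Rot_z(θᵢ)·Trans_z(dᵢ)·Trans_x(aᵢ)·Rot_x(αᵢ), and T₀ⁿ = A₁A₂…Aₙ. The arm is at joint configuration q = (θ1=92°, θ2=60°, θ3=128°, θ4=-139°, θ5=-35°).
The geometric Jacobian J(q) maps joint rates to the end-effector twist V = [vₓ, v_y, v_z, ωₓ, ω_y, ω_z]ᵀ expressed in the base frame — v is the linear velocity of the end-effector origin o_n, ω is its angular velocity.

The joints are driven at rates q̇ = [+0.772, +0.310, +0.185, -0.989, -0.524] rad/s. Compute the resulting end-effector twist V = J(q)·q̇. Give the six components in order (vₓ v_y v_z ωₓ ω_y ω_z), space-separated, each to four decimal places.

0.0892 0.1790 0.3419 -1.1396 0.3964 0.1505

o_n = [-0.6440, 0.0502, 1.1606]
J₁: ẑ×o_n = [-0.0502, -0.6440, 0.0000], ω = ẑ
J2: z=[0.0000, 0.0000, 1.0000] o=[-0.0122, 0.3498, 0.0000] → [0.2996, -0.6318, 0.0000, 0.0000, 0.0000, 1.0000]
J3: z=[-0.4695, -0.8829, 0.0000] o=[-0.4360, 0.5751, 0.5100] → [-0.5744, 0.3054, 0.0628, -0.4695, -0.8829, 0.0000]
J4: z=[0.6958, -0.3699, 0.6157] o=[-0.3977, 0.3849, 0.3524] → [-0.0930, -0.7140, -0.3240, 0.6958, -0.3699, 0.6157]
J5: z=[0.6958, -0.3699, 0.6157] o=[-0.5084, 0.0053, 0.9803] → [-0.0943, -0.2089, -0.0189, 0.6958, -0.3699, 0.6157]
V = J·q̇ = [0.0892, 0.1790, 0.3419, -1.1396, 0.3964, 0.1505]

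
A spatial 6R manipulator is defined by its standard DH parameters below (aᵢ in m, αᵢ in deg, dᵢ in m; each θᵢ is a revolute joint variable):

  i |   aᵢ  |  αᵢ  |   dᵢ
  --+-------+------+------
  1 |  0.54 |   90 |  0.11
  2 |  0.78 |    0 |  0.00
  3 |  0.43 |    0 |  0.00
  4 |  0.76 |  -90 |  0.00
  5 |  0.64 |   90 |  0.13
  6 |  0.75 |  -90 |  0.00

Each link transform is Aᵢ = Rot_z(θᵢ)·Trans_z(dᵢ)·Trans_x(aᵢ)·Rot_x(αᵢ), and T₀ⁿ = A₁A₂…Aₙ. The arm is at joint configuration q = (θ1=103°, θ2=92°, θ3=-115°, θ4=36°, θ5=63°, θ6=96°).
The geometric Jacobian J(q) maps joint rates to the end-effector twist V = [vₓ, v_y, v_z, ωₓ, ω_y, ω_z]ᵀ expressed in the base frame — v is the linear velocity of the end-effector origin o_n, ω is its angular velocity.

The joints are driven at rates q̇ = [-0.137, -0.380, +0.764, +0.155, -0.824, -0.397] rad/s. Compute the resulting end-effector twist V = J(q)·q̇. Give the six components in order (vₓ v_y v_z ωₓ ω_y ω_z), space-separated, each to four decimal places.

o_n = [-0.8701, 1.5444, 1.8033]
J₁: ẑ×o_n = [-1.5444, -0.8701, 0.0000], ω = ẑ
J2: z=[0.9744, 0.2250, 0.0000] o=[-0.1215, 0.5262, 0.1100] → [0.3809, -1.6499, 1.1605, 0.9744, 0.2250, 0.0000]
J3: z=[0.9744, 0.2250, 0.0000] o=[-0.1154, 0.4996, 0.8895] → [0.2055, -0.8903, 1.1877, 0.9744, 0.2250, 0.0000]
J4: z=[0.9744, 0.2250, 0.0000] o=[-0.2044, 0.8853, 0.7215] → [0.2433, -1.0540, 0.7919, 0.9744, 0.2250, 0.0000]
J5: z=[0.0506, -0.2192, 0.9744] o=[-0.3710, 1.6068, 0.8925] → [-0.1387, -0.5324, -0.1126, 0.0506, -0.2192, 0.9744]
J6: z=[0.2471, 0.9480, 0.2004] o=[-0.9837, 1.7259, 1.0845] → [0.7178, -0.1548, -0.1526, 0.2471, 0.9480, 0.2004]
V = J·q̇ = [0.0909, 0.4027, 0.7425, 0.3854, -0.0745, -1.0195]

0.0909 0.4027 0.7425 0.3854 -0.0745 -1.0195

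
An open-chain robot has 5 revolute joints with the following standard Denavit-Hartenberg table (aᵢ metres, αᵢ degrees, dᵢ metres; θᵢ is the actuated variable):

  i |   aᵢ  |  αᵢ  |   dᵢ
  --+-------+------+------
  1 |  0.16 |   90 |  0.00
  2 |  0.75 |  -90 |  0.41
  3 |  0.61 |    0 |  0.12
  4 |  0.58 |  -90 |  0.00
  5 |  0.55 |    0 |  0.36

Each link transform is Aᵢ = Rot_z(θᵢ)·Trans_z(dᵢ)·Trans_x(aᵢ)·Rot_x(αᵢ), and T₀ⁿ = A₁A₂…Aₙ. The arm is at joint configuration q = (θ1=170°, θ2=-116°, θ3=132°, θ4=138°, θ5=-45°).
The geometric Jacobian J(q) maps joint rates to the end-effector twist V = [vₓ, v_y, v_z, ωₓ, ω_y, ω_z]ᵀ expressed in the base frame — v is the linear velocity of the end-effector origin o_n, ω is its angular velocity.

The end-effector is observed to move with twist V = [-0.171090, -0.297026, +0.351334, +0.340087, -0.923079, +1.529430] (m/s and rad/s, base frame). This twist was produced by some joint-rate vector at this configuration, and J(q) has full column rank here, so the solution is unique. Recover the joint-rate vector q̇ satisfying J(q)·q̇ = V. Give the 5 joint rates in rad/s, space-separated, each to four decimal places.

o_n = [-0.1443, 0.9653, -0.8539]
J₁: ẑ×o_n = [-0.9653, -0.1443, 0.0000], ω = ẑ
J2: z=[0.1736, 0.9848, 0.0000] o=[-0.1576, 0.0278, 0.0000] → [-0.8409, 0.1483, 0.1497, 0.1736, 0.9848, 0.0000]
J3: z=[-0.8851, 0.1561, -0.4384] o=[0.2374, 0.3745, -0.6741] → [0.2310, 0.0082, -0.4634, -0.8851, 0.1561, -0.4384]
J4: z=[-0.8851, 0.1561, -0.4384] o=[-0.1237, -0.0222, -0.3598] → [0.3558, -0.4283, -0.8708, -0.8851, 0.1561, -0.4384]
J5: z=[0.4317, -0.0761, -0.8988] o=[-0.0230, 0.5490, -0.3598] → [0.4118, 0.3223, 0.1705, 0.4317, -0.0761, -0.8988]
q̇ = J⁺·V = [0.2020, -0.8500, -0.6120, -0.4150, -0.9760]

0.2020 -0.8500 -0.6120 -0.4150 -0.9760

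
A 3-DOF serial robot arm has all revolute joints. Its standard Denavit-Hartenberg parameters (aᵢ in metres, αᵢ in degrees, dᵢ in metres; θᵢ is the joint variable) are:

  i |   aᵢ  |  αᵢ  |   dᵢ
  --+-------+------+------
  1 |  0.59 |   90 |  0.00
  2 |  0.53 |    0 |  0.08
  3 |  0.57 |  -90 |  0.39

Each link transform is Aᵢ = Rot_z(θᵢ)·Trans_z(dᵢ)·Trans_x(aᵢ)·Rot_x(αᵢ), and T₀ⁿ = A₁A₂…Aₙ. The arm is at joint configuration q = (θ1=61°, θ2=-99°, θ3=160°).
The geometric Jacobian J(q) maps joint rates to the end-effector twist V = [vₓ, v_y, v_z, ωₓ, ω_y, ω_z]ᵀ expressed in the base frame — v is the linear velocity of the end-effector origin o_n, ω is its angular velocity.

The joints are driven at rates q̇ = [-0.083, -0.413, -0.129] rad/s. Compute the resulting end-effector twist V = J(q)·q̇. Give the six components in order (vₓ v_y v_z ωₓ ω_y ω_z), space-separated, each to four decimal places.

o_n = [0.7909, 0.4573, -0.0249]
J₁: ẑ×o_n = [-0.4573, 0.7909, 0.0000], ω = ẑ
J2: z=[0.8746, -0.4848, 0.0000] o=[0.2860, 0.5160, 0.0000] → [0.0121, 0.0218, 0.1934, 0.8746, -0.4848, 0.0000]
J3: z=[0.8746, -0.4848, 0.0000] o=[0.3158, 0.4047, -0.5235] → [-0.2417, -0.4360, 0.2763, 0.8746, -0.4848, 0.0000]
V = J·q̇ = [0.0641, -0.0184, -0.1155, -0.4740, 0.2628, -0.0830]

0.0641 -0.0184 -0.1155 -0.4740 0.2628 -0.0830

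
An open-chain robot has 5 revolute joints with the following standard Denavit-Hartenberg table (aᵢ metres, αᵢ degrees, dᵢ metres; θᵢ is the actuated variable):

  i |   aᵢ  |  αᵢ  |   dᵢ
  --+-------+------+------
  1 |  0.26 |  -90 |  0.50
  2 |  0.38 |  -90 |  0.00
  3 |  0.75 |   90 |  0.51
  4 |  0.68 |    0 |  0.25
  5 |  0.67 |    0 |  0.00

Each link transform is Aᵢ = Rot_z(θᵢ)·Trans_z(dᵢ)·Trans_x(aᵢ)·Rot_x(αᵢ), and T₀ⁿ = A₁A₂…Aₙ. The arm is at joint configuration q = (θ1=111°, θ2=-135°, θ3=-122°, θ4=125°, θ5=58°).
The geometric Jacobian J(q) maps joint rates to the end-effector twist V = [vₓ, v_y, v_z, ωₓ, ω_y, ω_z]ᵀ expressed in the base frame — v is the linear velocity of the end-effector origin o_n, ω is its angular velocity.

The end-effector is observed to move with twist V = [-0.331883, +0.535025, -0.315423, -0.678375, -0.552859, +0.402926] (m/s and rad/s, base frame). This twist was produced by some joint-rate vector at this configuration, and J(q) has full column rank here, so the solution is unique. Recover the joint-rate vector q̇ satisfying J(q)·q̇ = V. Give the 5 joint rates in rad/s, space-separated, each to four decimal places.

0.5980 0.7970 -0.3310 0.6680 -0.7330

o_n = [0.0978, 0.8464, 1.4643]
J₁: ẑ×o_n = [-0.8464, 0.0978, 0.0000], ω = ẑ
J2: z=[-0.9336, -0.3584, 0.0000] o=[-0.0932, 0.2427, 0.5000] → [-0.3456, 0.9003, -0.4951, -0.9336, -0.3584, 0.0000]
J3: z=[-0.2534, 0.6601, 0.7071] o=[0.0031, -0.0081, 0.7687] → [-0.1450, 0.2432, -0.2790, -0.2534, 0.6601, 0.7071]
J4: z=[0.2798, 0.7497, -0.5997] o=[-0.8206, 0.3630, 0.8483] → [0.7517, -0.7231, -0.5533, 0.2798, 0.7497, -0.5997]
J5: z=[0.2798, 0.7497, -0.5997] o=[-0.5306, 0.9002, 1.2384] → [0.1371, -0.4401, -0.4863, 0.2798, 0.7497, -0.5997]
q̇ = J⁺·V = [0.5980, 0.7970, -0.3310, 0.6680, -0.7330]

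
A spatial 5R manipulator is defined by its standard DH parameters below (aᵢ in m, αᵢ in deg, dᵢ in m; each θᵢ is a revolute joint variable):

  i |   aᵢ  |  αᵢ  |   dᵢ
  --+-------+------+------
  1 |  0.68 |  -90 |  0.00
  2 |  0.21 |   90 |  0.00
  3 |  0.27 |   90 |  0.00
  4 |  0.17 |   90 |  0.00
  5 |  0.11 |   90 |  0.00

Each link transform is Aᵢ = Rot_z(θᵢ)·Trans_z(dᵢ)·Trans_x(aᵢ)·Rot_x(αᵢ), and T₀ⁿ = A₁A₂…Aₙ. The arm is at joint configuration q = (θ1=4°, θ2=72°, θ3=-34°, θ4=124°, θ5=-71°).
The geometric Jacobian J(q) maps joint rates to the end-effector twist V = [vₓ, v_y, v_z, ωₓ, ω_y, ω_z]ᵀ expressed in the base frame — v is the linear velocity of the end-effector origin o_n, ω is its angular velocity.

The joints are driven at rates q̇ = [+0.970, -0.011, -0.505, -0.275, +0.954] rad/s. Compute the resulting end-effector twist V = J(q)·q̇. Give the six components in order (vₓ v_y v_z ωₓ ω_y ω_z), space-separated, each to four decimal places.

0.0468 0.8234 0.0634 0.2923 -0.2054 0.2090

o_n = [0.9625, 0.0669, -0.3245]
J₁: ẑ×o_n = [-0.0669, 0.9625, 0.0000], ω = ẑ
J2: z=[-0.0698, 0.9976, 0.0000] o=[0.6783, 0.0474, 0.0000] → [-0.3237, -0.0226, -0.2848, -0.0698, 0.9976, 0.0000]
J3: z=[0.9487, 0.0663, 0.3090] o=[0.7431, 0.0520, -0.1997] → [-0.0129, 0.1861, -0.0004, 0.9487, 0.0663, 0.3090]
J4: z=[-0.1145, -0.8391, 0.5318] o=[0.8226, -0.0938, -0.4126] → [-0.1595, 0.0845, 0.0990, -0.1145, -0.8391, 0.5318]
J5: z=[0.7747, -0.4105, -0.4809] o=[0.9283, -0.0331, -0.2941] → [0.0606, 0.0071, 0.0915, 0.7747, -0.4105, -0.4809]
V = J·q̇ = [0.0468, 0.8234, 0.0634, 0.2923, -0.2054, 0.2090]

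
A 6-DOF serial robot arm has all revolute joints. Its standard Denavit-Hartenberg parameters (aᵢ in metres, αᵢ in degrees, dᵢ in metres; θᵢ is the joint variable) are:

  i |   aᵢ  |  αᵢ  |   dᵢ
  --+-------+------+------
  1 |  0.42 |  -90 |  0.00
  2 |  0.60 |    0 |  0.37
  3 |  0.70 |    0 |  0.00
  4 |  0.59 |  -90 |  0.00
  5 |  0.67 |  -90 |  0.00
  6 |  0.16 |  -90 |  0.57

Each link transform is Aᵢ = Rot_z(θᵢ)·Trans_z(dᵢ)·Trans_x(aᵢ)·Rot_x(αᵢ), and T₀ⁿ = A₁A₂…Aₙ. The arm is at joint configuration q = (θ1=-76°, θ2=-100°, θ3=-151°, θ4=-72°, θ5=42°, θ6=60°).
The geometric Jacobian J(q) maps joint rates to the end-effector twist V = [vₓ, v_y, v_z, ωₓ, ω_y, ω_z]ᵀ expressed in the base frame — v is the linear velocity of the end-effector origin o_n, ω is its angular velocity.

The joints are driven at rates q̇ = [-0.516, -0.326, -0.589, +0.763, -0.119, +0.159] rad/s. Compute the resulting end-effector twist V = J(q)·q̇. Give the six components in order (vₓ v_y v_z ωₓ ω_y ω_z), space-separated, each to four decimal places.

o_n = [-0.3495, -0.8941, -0.4213]
J₁: ẑ×o_n = [0.8941, -0.3495, 0.0000], ω = ẑ
J2: z=[0.9703, 0.2419, 0.0000] o=[0.1016, -0.4075, 0.0000] → [-0.1019, 0.4088, -0.3630, 0.9703, 0.2419, 0.0000]
J3: z=[0.9703, 0.2419, 0.0000] o=[0.4354, -0.2169, 0.5909] → [-0.2449, 0.9821, -0.4672, 0.9703, 0.2419, 0.0000]
J4: z=[0.9703, 0.2419, 0.0000] o=[0.3803, 0.0042, -0.0710] → [-0.0847, 0.3399, -0.6951, 0.9703, 0.2419, 0.0000]
J5: z=[-0.1456, 0.5839, -0.7986] o=[0.4943, -0.4530, -0.4260] → [-0.3495, 0.6746, 0.5569, -0.1456, 0.5839, -0.7986]
J6: z=[-0.8504, 0.3387, 0.4027] o=[0.1555, -0.9473, -0.7257] → [0.0817, 0.0555, 0.1259, -0.8504, 0.3387, 0.4027]
V = J·q̇ = [-0.2940, -0.3435, -0.1831, -0.2654, -0.0524, -0.3569]

-0.2940 -0.3435 -0.1831 -0.2654 -0.0524 -0.3569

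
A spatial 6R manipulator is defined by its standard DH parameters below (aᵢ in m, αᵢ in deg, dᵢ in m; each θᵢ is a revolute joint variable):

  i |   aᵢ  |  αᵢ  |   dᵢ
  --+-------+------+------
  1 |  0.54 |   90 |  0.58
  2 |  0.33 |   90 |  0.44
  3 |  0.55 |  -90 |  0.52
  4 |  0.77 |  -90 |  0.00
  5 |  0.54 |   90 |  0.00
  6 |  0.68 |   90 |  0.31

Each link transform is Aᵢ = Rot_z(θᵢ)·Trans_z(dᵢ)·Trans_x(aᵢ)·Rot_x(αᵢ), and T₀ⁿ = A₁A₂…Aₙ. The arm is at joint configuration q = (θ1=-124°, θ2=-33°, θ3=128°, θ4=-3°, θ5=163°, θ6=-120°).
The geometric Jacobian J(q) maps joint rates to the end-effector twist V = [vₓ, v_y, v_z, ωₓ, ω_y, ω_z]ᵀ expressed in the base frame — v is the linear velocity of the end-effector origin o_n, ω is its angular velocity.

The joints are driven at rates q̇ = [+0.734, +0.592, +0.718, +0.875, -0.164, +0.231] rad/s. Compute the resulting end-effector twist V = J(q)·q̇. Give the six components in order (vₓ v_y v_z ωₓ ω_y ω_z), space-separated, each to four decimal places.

-0.7725 -0.7595 0.5610 0.3330 0.9151 0.2920

o_n = [-1.2186, 1.0445, -0.3125]
J₁: ẑ×o_n = [-1.0445, -1.2186, 0.0000], ω = ẑ
J2: z=[-0.8290, 0.5592, 0.0000] o=[-0.3020, -0.4477, 0.5800] → [-0.4991, -0.7399, -0.7245, -0.8290, 0.5592, 0.0000]
J3: z=[0.3046, 0.4515, -0.8387] o=[-0.8215, -0.4311, 0.4003] → [0.9157, 0.5502, 0.6287, 0.3046, 0.4515, -0.8387]
J4: z=[0.8800, 0.2036, 0.4292] o=[-0.8636, 0.2815, 0.1486] → [-0.4214, 0.2534, 0.7437, 0.8800, 0.2036, 0.4292]
J5: z=[-0.3232, -0.4054, 0.8551] o=[-1.1317, 0.9677, 0.3726] → [0.2121, -0.2958, -0.0601, -0.3232, -0.4054, 0.8551]
J6: z=[-0.9433, 0.0658, -0.3254] o=[-1.0909, 0.4753, 0.1546] → [0.1544, -0.3991, -0.5285, -0.9433, 0.0658, -0.3254]
V = J·q̇ = [-0.7725, -0.7595, 0.5610, 0.3330, 0.9151, 0.2920]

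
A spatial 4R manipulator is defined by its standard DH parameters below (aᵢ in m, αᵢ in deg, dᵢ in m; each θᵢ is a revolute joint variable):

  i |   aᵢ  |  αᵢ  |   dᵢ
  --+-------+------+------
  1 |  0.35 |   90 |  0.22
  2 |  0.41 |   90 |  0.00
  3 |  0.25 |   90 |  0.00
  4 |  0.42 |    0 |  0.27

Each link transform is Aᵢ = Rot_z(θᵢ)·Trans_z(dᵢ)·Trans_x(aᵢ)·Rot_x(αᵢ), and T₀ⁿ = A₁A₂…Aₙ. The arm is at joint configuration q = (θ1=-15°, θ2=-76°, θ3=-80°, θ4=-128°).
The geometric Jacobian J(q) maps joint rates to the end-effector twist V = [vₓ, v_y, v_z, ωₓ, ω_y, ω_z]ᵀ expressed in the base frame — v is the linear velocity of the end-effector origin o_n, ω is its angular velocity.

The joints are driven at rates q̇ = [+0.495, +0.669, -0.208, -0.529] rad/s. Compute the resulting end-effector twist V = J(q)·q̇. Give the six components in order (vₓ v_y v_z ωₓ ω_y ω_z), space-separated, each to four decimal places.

-0.0865 0.1487 0.2421 0.1198 -0.8198 0.0398

o_n = [0.6915, -0.1455, 0.1617]
J₁: ẑ×o_n = [0.1455, 0.6915, -0.0000], ω = ẑ
J2: z=[-0.2588, -0.9659, 0.0000] o=[0.3381, -0.0906, 0.2200] → [0.0563, -0.0151, 0.3556, -0.2588, -0.9659, 0.0000]
J3: z=[-0.9372, 0.2511, -0.2419] o=[0.4339, -0.1163, -0.1778] → [0.0782, 0.2559, -0.0373, -0.9372, 0.2511, -0.2419]
J4: z=[-0.1852, 0.2294, 0.9556] o=[0.5077, 0.1188, -0.2199] → [0.3401, 0.2463, 0.0068, -0.1852, 0.2294, 0.9556]
V = J·q̇ = [-0.0865, 0.1487, 0.2421, 0.1198, -0.8198, 0.0398]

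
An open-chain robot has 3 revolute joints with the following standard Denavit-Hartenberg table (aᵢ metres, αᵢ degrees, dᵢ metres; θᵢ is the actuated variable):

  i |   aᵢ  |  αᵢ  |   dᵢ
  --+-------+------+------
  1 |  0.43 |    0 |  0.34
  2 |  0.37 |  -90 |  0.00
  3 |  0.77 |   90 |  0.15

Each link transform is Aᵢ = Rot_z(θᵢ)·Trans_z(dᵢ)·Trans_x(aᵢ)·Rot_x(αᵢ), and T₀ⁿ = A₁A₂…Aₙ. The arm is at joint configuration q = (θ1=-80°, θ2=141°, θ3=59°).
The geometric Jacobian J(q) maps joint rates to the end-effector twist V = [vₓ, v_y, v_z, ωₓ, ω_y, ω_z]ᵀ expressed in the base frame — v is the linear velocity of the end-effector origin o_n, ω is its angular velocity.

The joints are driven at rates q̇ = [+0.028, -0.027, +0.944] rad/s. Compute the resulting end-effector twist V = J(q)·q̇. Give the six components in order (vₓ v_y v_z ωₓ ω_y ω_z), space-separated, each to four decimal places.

-0.2910 -0.5426 -0.3744 -0.8256 0.4577 0.0010

o_n = [0.3151, 0.3197, -0.3200]
J₁: ẑ×o_n = [-0.3197, 0.3151, 0.0000], ω = ẑ
J2: z=[0.0000, 0.0000, 1.0000] o=[0.0747, -0.4235, 0.3400] → [-0.7432, 0.2405, 0.0000, 0.0000, 0.0000, 1.0000]
J3: z=[-0.8746, 0.4848, 0.0000] o=[0.2540, -0.0999, 0.3400] → [-0.3200, -0.5773, -0.3966, -0.8746, 0.4848, 0.0000]
V = J·q̇ = [-0.2910, -0.5426, -0.3744, -0.8256, 0.4577, 0.0010]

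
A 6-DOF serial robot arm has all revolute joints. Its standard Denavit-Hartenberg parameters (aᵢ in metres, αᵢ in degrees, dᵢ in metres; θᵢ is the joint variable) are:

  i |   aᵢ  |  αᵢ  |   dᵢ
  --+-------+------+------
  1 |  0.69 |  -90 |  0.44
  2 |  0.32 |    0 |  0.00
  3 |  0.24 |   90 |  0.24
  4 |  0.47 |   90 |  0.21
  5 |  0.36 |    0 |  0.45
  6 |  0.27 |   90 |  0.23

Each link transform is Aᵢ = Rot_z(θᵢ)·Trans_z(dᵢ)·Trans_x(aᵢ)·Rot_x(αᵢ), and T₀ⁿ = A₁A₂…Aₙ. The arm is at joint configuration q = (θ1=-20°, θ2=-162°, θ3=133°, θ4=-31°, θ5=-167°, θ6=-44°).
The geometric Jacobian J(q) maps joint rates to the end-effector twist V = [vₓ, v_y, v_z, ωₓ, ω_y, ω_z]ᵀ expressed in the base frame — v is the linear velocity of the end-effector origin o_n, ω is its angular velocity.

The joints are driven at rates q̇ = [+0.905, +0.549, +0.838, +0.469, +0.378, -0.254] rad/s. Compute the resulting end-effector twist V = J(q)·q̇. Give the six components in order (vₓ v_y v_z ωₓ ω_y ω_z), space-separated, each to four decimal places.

0.7032 -0.4137 0.5816 0.1719 1.3003 1.2842

o_n = [-0.0269, -0.2936, 0.6733]
J₁: ẑ×o_n = [0.2936, -0.0269, 0.0000], ω = ẑ
J2: z=[0.3420, 0.9397, 0.0000] o=[0.6484, -0.2360, 0.4400] → [0.2192, -0.0798, 0.6148, 0.3420, 0.9397, 0.0000]
J3: z=[0.3420, 0.9397, 0.0000] o=[0.3624, -0.1319, 0.5389] → [0.1263, -0.0460, 0.3105, 0.3420, 0.9397, 0.0000]
J4: z=[-0.4556, 0.1658, 0.8746] o=[0.6417, 0.0218, 0.6552] → [0.2789, -0.5766, 0.2546, -0.4556, 0.1658, 0.8746]
J5: z=[-0.7165, -0.6514, -0.2497] o=[0.7944, -0.2913, 1.0342] → [0.2346, -0.0535, -0.5333, -0.7165, -0.6514, -0.2497]
J6: z=[-0.7165, -0.6514, -0.2497] o=[0.3235, -0.3382, 0.7053] → [0.0320, 0.0646, -0.2602, -0.7165, -0.6514, -0.2497]
V = J·q̇ = [0.7032, -0.4137, 0.5816, 0.1719, 1.3003, 1.2842]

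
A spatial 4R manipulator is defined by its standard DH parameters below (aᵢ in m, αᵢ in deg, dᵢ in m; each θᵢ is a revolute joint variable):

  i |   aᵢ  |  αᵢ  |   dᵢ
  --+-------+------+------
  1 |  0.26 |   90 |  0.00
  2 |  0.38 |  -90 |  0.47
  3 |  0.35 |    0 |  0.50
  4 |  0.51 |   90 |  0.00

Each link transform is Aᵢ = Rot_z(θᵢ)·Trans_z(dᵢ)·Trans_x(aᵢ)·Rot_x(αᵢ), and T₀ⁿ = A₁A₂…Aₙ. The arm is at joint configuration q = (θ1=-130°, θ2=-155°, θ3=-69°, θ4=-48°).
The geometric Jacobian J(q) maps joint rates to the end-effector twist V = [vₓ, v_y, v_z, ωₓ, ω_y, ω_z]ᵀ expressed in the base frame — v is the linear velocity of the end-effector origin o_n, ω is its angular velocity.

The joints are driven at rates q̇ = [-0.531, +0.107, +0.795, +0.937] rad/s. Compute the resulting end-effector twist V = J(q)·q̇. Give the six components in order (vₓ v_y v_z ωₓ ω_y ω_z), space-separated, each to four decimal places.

0.6762 1.4589 -0.4464 -0.5525 -0.4919 -2.1007

o_n = [-1.1018, 0.6333, -0.5689]
J₁: ẑ×o_n = [-0.6333, -1.1018, 0.0000], ω = ẑ
J2: z=[-0.7660, 0.6428, 0.0000] o=[-0.1671, -0.1992, 0.0000] → [-0.3657, -0.4358, -0.0369, -0.7660, 0.6428, 0.0000]
J3: z=[-0.2717, -0.3237, -0.9063] o=[-0.3058, 0.3668, -0.1606] → [0.3738, 0.6105, -0.3301, -0.2717, -0.3237, -0.9063]
J4: z=[-0.2717, -0.3237, -0.9063] o=[-0.6189, 0.5020, -0.6668] → [0.0874, 0.4643, -0.1920, -0.2717, -0.3237, -0.9063]
V = J·q̇ = [0.6762, 1.4589, -0.4464, -0.5525, -0.4919, -2.1007]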